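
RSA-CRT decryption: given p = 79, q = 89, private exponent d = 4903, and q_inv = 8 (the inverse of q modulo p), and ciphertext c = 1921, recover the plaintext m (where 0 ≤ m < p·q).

3394

d_p = d mod (p−1) = 4903 mod 78 = 67; d_q = d mod (q−1) = 63.
m₁ = c^(d_p) mod p: c ≡ 25 (mod 79), and 25^67 mod 79 = 76.
m₂ = c^(d_q) mod q: c ≡ 52 (mod 89), and 52^63 mod 89 = 12.
h = q_inv·(m₁ − m₂) mod p = 8·(76 − 12) mod 79 = 38.
m = m₂ + h·q = 12 + 38·89 = 3394.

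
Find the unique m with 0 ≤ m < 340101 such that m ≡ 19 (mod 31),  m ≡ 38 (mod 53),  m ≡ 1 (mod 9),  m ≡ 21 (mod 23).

The moduli are pairwise coprime; N = 31·53·9·23 = 340101.
N/31 = 10971; 10971 ≡ 28 (mod 31); 28·10 ≡ 1, so inverse 10.
N/53 = 6417; 6417 ≡ 4 (mod 53); 4·40 ≡ 1, so inverse 40.
N/9 = 37789; 37789 ≡ 7 (mod 9); 7·4 ≡ 1, so inverse 4.
N/23 = 14787; 14787 ≡ 21 (mod 23); 21·11 ≡ 1, so inverse 11.
m ≡ 19·10971·10 + 38·6417·40 + 1·37789·4 + 21·14787·11 = 15405283.
15405283 mod 340101 = 100738.

100738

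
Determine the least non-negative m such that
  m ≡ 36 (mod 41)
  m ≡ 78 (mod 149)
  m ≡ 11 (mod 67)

20044

The moduli are pairwise coprime; N = 41·149·67 = 409303.
N/41 = 9983; 9983 ≡ 20 (mod 41); 20·39 ≡ 1, so inverse 39.
N/149 = 2747; 2747 ≡ 65 (mod 149); 65·94 ≡ 1, so inverse 94.
N/67 = 6109; 6109 ≡ 12 (mod 67); 12·28 ≡ 1, so inverse 28.
m ≡ 36·9983·39 + 78·2747·94 + 11·6109·28 = 36038708.
36038708 mod 409303 = 20044.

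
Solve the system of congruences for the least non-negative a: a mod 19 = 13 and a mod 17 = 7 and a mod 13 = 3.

The moduli are pairwise coprime; N = 19·17·13 = 4199.
N/19 = 221; 221 ≡ 12 (mod 19); 12·8 ≡ 1, so inverse 8.
N/17 = 247; 247 ≡ 9 (mod 17); 9·2 ≡ 1, so inverse 2.
N/13 = 323; 323 ≡ 11 (mod 13); 11·6 ≡ 1, so inverse 6.
a ≡ 13·221·8 + 7·247·2 + 3·323·6 = 32256.
32256 mod 4199 = 2863.

2863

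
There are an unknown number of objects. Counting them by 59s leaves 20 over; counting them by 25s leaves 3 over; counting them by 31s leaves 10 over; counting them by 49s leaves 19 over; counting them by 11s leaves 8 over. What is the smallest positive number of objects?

The moduli are pairwise coprime; M = 59·25·31·49·11 = 24645775.
M/59 = 417725; 417725 ≡ 5 (mod 59); 5·12 ≡ 1, so inverse 12.
M/25 = 985831; 985831 ≡ 6 (mod 25); 6·21 ≡ 1, so inverse 21.
M/31 = 795025; 795025 ≡ 30 (mod 31); 30·30 ≡ 1, so inverse 30.
M/49 = 502975; 502975 ≡ 39 (mod 49); 39·44 ≡ 1, so inverse 44.
M/11 = 2240525; 2240525 ≡ 1 (mod 11), inverse 1.
N ≡ 20·417725·12 + 3·985831·21 + 10·795025·30 + 19·502975·44 + 8·2240525·1 = 839280153.
839280153 mod 24645775 = 1323803.

1323803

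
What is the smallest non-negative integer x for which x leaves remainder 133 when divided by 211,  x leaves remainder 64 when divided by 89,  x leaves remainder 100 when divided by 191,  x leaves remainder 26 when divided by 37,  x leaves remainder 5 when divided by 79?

9206124464

The moduli are pairwise coprime; N = 211·89·191·37·79 = 10484184247.
N/211 = 49688077; 49688077 ≡ 109 (mod 211); 109·151 ≡ 1, so inverse 151.
N/89 = 117799823; 117799823 ≡ 46 (mod 89); 46·60 ≡ 1, so inverse 60.
N/191 = 54891017; 54891017 ≡ 100 (mod 191); 100·170 ≡ 1, so inverse 170.
N/37 = 283356331; 283356331 ≡ 8 (mod 37); 8·14 ≡ 1, so inverse 14.
N/79 = 132711193; 132711193 ≡ 41 (mod 79); 41·27 ≡ 1, so inverse 27.
x ≡ 133·49688077·151 + 64·117799823·60 + 100·54891017·170 + 26·283356331·14 + 5·132711193·27 = 2504441975250.
2504441975250 mod 10484184247 = 9206124464.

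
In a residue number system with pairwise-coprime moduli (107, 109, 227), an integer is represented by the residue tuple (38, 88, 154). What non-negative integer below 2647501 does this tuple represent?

1268630

From x ≡ 38 (mod 107) write x = 38 + 107t. Substituting into x ≡ 88 (mod 109) gives 107t ≡ 50 (mod 109), and since 107⁻¹ ≡ 54 (mod 109), t ≡ 84. Hence x ≡ 38 + 107·84 = 9026 (mod 11663).
From x ≡ 9026 (mod 11663) write x = 9026 + 11663t. Substituting into x ≡ 154 (mod 227) gives 11663t ≡ 208 (mod 227), and since 86⁻¹ ≡ 66 (mod 227), t ≡ 108. Hence x ≡ 9026 + 11663·108 = 1268630 (mod 2647501).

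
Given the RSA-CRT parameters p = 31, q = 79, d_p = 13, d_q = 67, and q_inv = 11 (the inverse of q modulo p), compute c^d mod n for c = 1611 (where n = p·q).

m₁ = c^(d_p) mod p: c ≡ 30 (mod 31), and 30^13 mod 31 = 30.
m₂ = c^(d_q) mod q: c ≡ 31 (mod 79), and 31^67 mod 79 = 4.
h = q_inv·(m₁ − m₂) mod p = 11·(30 − 4) mod 31 = 7.
m = m₂ + h·q = 4 + 7·79 = 557.

557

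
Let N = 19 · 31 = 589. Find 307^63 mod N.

Mod 19: 307 ≡ 3; by Fermat, exponent reduces to 63 mod 18 = 9; 3^9 ≡ 18 (mod 19).
Mod 31: 307 ≡ 28; by Fermat, exponent reduces to 63 mod 30 = 3; 28^3 ≡ 4 (mod 31).
Combine by CRT: x ≡ 18 (mod 19), x ≡ 4 (mod 31) ⇒ x ≡ 531 (mod 589).

531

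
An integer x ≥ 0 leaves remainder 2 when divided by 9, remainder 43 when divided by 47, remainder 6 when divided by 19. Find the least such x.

The moduli are pairwise coprime; N = 9·47·19 = 8037.
N/9 = 893; 893 ≡ 2 (mod 9); 2·5 ≡ 1, so inverse 5.
N/47 = 171; 171 ≡ 30 (mod 47); 30·11 ≡ 1, so inverse 11.
N/19 = 423; 423 ≡ 5 (mod 19); 5·4 ≡ 1, so inverse 4.
x ≡ 2·893·5 + 43·171·11 + 6·423·4 = 99965.
99965 mod 8037 = 3521.

3521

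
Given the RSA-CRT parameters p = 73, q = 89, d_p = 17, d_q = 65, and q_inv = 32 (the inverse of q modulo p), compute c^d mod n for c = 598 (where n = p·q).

1634

m₁ = c^(d_p) mod p: c ≡ 14 (mod 73), and 14^17 mod 73 = 28.
m₂ = c^(d_q) mod q: c ≡ 64 (mod 89), and 64^65 mod 89 = 32.
h = q_inv·(m₁ − m₂) mod p = 32·(28 − 32) mod 73 = 18.
m = m₂ + h·q = 32 + 18·89 = 1634.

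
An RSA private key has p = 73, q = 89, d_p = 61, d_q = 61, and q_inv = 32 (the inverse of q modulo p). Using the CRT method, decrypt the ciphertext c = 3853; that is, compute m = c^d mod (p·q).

1896

m₁ = c^(d_p) mod p: c ≡ 57 (mod 73), and 57^61 mod 73 = 71.
m₂ = c^(d_q) mod q: c ≡ 26 (mod 89), and 26^61 mod 89 = 27.
h = q_inv·(m₁ − m₂) mod p = 32·(71 − 27) mod 73 = 21.
m = m₂ + h·q = 27 + 21·89 = 1896.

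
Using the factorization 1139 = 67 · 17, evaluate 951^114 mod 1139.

953

Mod 67: 951 ≡ 13; by Fermat, exponent reduces to 114 mod 66 = 48; 13^48 ≡ 15 (mod 67).
Mod 17: 951 ≡ 16; by Fermat, exponent reduces to 114 mod 16 = 2; 16^2 ≡ 1 (mod 17).
Combine by CRT: x ≡ 15 (mod 67), x ≡ 1 (mod 17) ⇒ x ≡ 953 (mod 1139).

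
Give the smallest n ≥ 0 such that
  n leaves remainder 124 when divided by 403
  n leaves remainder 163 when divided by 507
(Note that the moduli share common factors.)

Combine the congruences pairwise.
gcd(403, 507) = 13 and 13 | (163 − 124), so the pair is consistent; merging gives n ≡ 9796 (mod 15717), where 15717 = lcm(403, 507).
The solution is unique modulo lcm(403, 507) = 15717.

9796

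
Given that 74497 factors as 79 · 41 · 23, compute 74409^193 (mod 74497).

Mod 79: 74409 ≡ 70; by Fermat, exponent reduces to 193 mod 78 = 37; 70^37 ≡ 39 (mod 79).
Mod 41: 74409 ≡ 35; by Fermat, exponent reduces to 193 mod 40 = 33; 35^33 ≡ 24 (mod 41).
Mod 23: 74409 ≡ 4; by Fermat, exponent reduces to 193 mod 22 = 17; 4^17 ≡ 2 (mod 23).
Combine by CRT: x ≡ 39 (mod 79), x ≡ 24 (mod 41), x ≡ 2 (mod 23) ⇒ x ≡ 52258 (mod 74497).

52258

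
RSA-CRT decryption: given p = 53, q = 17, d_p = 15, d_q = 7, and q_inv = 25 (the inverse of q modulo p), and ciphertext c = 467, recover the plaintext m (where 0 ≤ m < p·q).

695

m₁ = c^(d_p) mod p: c ≡ 43 (mod 53), and 43^15 mod 53 = 6.
m₂ = c^(d_q) mod q: c ≡ 8 (mod 17), and 8^7 mod 17 = 15.
h = q_inv·(m₁ − m₂) mod p = 25·(6 − 15) mod 53 = 40.
m = m₂ + h·q = 15 + 40·17 = 695.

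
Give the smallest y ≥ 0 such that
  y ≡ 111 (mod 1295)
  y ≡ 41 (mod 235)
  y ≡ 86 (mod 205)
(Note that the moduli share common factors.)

Combine the congruences pairwise.
gcd(1295, 235) = 5 and 5 | (41 − 111), so the pair is consistent; merging gives y ≡ 24716 (mod 60865), where 60865 = lcm(1295, 235).
gcd(60865, 205) = 5 and 5 | (86 − 24716), so the pair is consistent; merging gives y ≡ 1363746 (mod 2495465), where 2495465 = lcm(60865, 205).
The solution is unique modulo lcm(1295, 235, 205) = 2495465.

1363746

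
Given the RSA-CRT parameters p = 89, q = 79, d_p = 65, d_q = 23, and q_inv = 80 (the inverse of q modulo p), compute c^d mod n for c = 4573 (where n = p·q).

212

m₁ = c^(d_p) mod p: c ≡ 34 (mod 89), and 34^65 mod 89 = 34.
m₂ = c^(d_q) mod q: c ≡ 70 (mod 79), and 70^23 mod 79 = 54.
h = q_inv·(m₁ − m₂) mod p = 80·(34 − 54) mod 89 = 2.
m = m₂ + h·q = 54 + 2·79 = 212.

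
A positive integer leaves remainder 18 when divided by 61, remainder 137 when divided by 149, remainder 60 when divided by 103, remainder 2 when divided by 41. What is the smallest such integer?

From t ≡ 18 (mod 61) write t = 18 + 61s. Substituting into t ≡ 137 (mod 149) gives 61s ≡ 119 (mod 149), and since 61⁻¹ ≡ 22 (mod 149), s ≡ 85. Hence t ≡ 18 + 61·85 = 5203 (mod 9089).
From t ≡ 5203 (mod 9089) write t = 5203 + 9089s. Substituting into t ≡ 60 (mod 103) gives 9089s ≡ 7 (mod 103), and since 25⁻¹ ≡ 33 (mod 103), s ≡ 25. Hence t ≡ 5203 + 9089·25 = 232428 (mod 936167).
From t ≡ 232428 (mod 936167) write t = 232428 + 936167s. Substituting into t ≡ 2 (mod 41) gives 936167s ≡ 3 (mod 41), and since 14⁻¹ ≡ 3 (mod 41), s ≡ 9. Hence t ≡ 232428 + 936167·9 = 8657931 (mod 38382847).

8657931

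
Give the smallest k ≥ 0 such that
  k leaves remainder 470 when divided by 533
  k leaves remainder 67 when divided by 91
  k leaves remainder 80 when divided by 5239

1419849

gcd(533, 91) = 13 and 13 | (67 − 470), so the pair is consistent; merging gives k ≡ 2069 (mod 3731), where 3731 = lcm(533, 91).
gcd(3731, 5239) = 13 and 13 | (80 − 2069), so the pair is consistent; merging gives k ≡ 1419849 (mod 1503593), where 1503593 = lcm(3731, 5239).
The solution is unique modulo lcm(533, 91, 5239) = 1503593.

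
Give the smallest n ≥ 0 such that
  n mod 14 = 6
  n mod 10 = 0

Combine the congruences pairwise.
gcd(14, 10) = 2 and 2 | (0 − 6), so the pair is consistent; merging gives n ≡ 20 (mod 70), where 70 = lcm(14, 10).
The solution is unique modulo lcm(14, 10) = 70.

20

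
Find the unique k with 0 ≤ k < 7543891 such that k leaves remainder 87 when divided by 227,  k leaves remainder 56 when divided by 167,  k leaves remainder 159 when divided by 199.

Combine the congruences pairwise.
From k ≡ 87 (mod 227) write k = 87 + 227t. Substituting into k ≡ 56 (mod 167) gives 227t ≡ 136 (mod 167), and since 60⁻¹ ≡ 103 (mod 167), t ≡ 147. Hence k ≡ 87 + 227·147 = 33456 (mod 37909).
From k ≡ 33456 (mod 37909) write k = 33456 + 37909t. Substituting into k ≡ 159 (mod 199) gives 37909t ≡ 135 (mod 199), and since 99⁻¹ ≡ 197 (mod 199), t ≡ 128. Hence k ≡ 33456 + 37909·128 = 4885808 (mod 7543891).

4885808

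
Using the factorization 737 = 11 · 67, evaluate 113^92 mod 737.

559

Mod 11: 113 ≡ 3; by Fermat, exponent reduces to 92 mod 10 = 2; 3^2 ≡ 9 (mod 11).
Mod 67: 113 ≡ 46; by Fermat, exponent reduces to 92 mod 66 = 26; 46^26 ≡ 23 (mod 67).
Combine by CRT: x ≡ 9 (mod 11), x ≡ 23 (mod 67) ⇒ x ≡ 559 (mod 737).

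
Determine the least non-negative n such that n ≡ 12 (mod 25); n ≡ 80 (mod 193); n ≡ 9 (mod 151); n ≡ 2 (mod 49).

From n ≡ 12 (mod 25) write n = 12 + 25t. Substituting into n ≡ 80 (mod 193) gives 25t ≡ 68 (mod 193), and since 25⁻¹ ≡ 139 (mod 193), t ≡ 188. Hence n ≡ 12 + 25·188 = 4712 (mod 4825).
From n ≡ 4712 (mod 4825) write n = 4712 + 4825t. Substituting into n ≡ 9 (mod 151) gives 4825t ≡ 129 (mod 151), and since 144⁻¹ ≡ 43 (mod 151), t ≡ 111. Hence n ≡ 4712 + 4825·111 = 540287 (mod 728575).
From n ≡ 540287 (mod 728575) write n = 540287 + 728575t. Substituting into n ≡ 2 (mod 49) gives 728575t ≡ 38 (mod 49), and since 43⁻¹ ≡ 8 (mod 49), t ≡ 10. Hence n ≡ 540287 + 728575·10 = 7826037 (mod 35700175).

7826037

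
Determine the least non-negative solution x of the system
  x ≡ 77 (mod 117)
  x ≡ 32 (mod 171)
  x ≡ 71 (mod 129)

22775

Combine the congruences pairwise.
gcd(117, 171) = 9 and 9 | (32 − 77), so the pair is consistent; merging gives x ≡ 545 (mod 2223), where 2223 = lcm(117, 171).
gcd(2223, 129) = 3 and 3 | (71 − 545), so the pair is consistent; merging gives x ≡ 22775 (mod 95589), where 95589 = lcm(2223, 129).
The solution is unique modulo lcm(117, 171, 129) = 95589.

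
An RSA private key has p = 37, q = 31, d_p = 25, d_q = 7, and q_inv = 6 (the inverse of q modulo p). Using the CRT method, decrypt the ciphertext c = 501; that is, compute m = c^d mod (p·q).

718

m₁ = c^(d_p) mod p: c ≡ 20 (mod 37), and 20^25 mod 37 = 15.
m₂ = c^(d_q) mod q: c ≡ 5 (mod 31), and 5^7 mod 31 = 5.
h = q_inv·(m₁ − m₂) mod p = 6·(15 − 5) mod 37 = 23.
m = m₂ + h·q = 5 + 23·31 = 718.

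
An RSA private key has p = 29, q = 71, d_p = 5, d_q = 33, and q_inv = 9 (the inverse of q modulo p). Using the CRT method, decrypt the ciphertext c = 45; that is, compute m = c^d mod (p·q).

m₁ = c^(d_p) mod p: c ≡ 16 (mod 29), and 16^5 mod 29 = 23.
m₂ = c^(d_q) mod q: c ≡ 45 (mod 71), and 45^33 mod 71 = 48.
h = q_inv·(m₁ − m₂) mod p = 9·(23 − 48) mod 29 = 7.
m = m₂ + h·q = 48 + 7·71 = 545.

545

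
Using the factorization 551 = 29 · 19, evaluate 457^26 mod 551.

Mod 29: 457 ≡ 22; 22^26 ≡ 16 (mod 29).
Mod 19: 457 ≡ 1; by Fermat, exponent reduces to 26 mod 18 = 8; 1^8 ≡ 1 (mod 19).
Combine by CRT: x ≡ 16 (mod 29), x ≡ 1 (mod 19) ⇒ x ≡ 248 (mod 551).

248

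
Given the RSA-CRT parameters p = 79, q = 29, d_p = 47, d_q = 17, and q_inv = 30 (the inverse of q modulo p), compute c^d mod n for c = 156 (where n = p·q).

1482

m₁ = c^(d_p) mod p: c ≡ 77 (mod 79), and 77^47 mod 79 = 60.
m₂ = c^(d_q) mod q: c ≡ 11 (mod 29), and 11^17 mod 29 = 3.
h = q_inv·(m₁ − m₂) mod p = 30·(60 − 3) mod 79 = 51.
m = m₂ + h·q = 3 + 51·29 = 1482.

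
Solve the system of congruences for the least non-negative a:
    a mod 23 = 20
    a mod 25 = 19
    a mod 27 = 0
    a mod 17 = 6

Combine the congruences pairwise.
From a ≡ 20 (mod 23) write a = 20 + 23t. Substituting into a ≡ 19 (mod 25) gives 23t ≡ 24 (mod 25), and since 23⁻¹ ≡ 12 (mod 25), t ≡ 13. Hence a ≡ 20 + 23·13 = 319 (mod 575).
From a ≡ 319 (mod 575) write a = 319 + 575t. Substituting into a ≡ 0 (mod 27) gives 575t ≡ 5 (mod 27), and since 8⁻¹ ≡ 17 (mod 27), t ≡ 4. Hence a ≡ 319 + 575·4 = 2619 (mod 15525).
From a ≡ 2619 (mod 15525) write a = 2619 + 15525t. Substituting into a ≡ 6 (mod 17) gives 15525t ≡ 5 (mod 17), and since 4⁻¹ ≡ 13 (mod 17), t ≡ 14. Hence a ≡ 2619 + 15525·14 = 219969 (mod 263925).

219969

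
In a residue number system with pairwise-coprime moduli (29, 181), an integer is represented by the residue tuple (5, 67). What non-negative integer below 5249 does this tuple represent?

From x ≡ 5 (mod 29) write x = 5 + 29t. Substituting into x ≡ 67 (mod 181) gives 29t ≡ 62 (mod 181), and since 29⁻¹ ≡ 25 (mod 181), t ≡ 102. Hence x ≡ 5 + 29·102 = 2963 (mod 5249).

2963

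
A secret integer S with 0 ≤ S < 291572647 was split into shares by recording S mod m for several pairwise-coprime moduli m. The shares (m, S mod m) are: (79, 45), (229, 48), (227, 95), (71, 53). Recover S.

208795149

Combine the congruences pairwise.
From S ≡ 45 (mod 79) write S = 45 + 79t. Substituting into S ≡ 48 (mod 229) gives 79t ≡ 3 (mod 229), and since 79⁻¹ ≡ 29 (mod 229), t ≡ 87. Hence S ≡ 45 + 79·87 = 6918 (mod 18091).
From S ≡ 6918 (mod 18091) write S = 6918 + 18091t. Substituting into S ≡ 95 (mod 227) gives 18091t ≡ 214 (mod 227), and since 158⁻¹ ≡ 125 (mod 227), t ≡ 191. Hence S ≡ 6918 + 18091·191 = 3462299 (mod 4106657).
From S ≡ 3462299 (mod 4106657) write S = 3462299 + 4106657t. Substituting into S ≡ 53 (mod 71) gives 4106657t ≡ 69 (mod 71), and since 17⁻¹ ≡ 46 (mod 71), t ≡ 50. Hence S ≡ 3462299 + 4106657·50 = 208795149 (mod 291572647).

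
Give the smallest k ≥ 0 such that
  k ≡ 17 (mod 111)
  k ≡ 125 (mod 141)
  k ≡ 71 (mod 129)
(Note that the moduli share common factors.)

gcd(111, 141) = 3 and 3 | (125 − 17), so the pair is consistent; merging gives k ≡ 3791 (mod 5217), where 5217 = lcm(111, 141).
gcd(5217, 129) = 3 and 3 | (71 − 3791), so the pair is consistent; merging gives k ≡ 123782 (mod 224331), where 224331 = lcm(5217, 129).
The solution is unique modulo lcm(111, 141, 129) = 224331.

123782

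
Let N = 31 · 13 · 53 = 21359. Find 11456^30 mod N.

Mod 31: 11456 ≡ 17; since 30 | 30, by Fermat 17^30 ≡ 1 (mod 31).
Mod 13: 11456 ≡ 3; by Fermat, exponent reduces to 30 mod 12 = 6; 3^6 ≡ 1 (mod 13).
Mod 53: 11456 ≡ 8; 8^30 ≡ 38 (mod 53).
Combine by CRT: x ≡ 1 (mod 31), x ≡ 1 (mod 13), x ≡ 38 (mod 53) ⇒ x ≡ 10479 (mod 21359).

10479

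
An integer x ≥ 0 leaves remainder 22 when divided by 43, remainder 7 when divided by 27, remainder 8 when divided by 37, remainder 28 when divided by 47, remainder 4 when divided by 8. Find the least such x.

Combine the congruences pairwise.
From x ≡ 22 (mod 43) write x = 22 + 43t. Substituting into x ≡ 7 (mod 27) gives 43t ≡ 12 (mod 27), and since 16⁻¹ ≡ 22 (mod 27), t ≡ 21. Hence x ≡ 22 + 43·21 = 925 (mod 1161).
From x ≡ 925 (mod 1161) write x = 925 + 1161t. Substituting into x ≡ 8 (mod 37) gives 1161t ≡ 8 (mod 37), and since 14⁻¹ ≡ 8 (mod 37), t ≡ 27. Hence x ≡ 925 + 1161·27 = 32272 (mod 42957).
From x ≡ 32272 (mod 42957) write x = 32272 + 42957t. Substituting into x ≡ 28 (mod 47) gives 42957t ≡ 45 (mod 47), and since 46⁻¹ ≡ 46 (mod 47), t ≡ 2. Hence x ≡ 32272 + 42957·2 = 118186 (mod 2018979).
From x ≡ 118186 (mod 2018979) write x = 118186 + 2018979t. Substituting into x ≡ 4 (mod 8) gives 2018979t ≡ 2 (mod 8), and since 3⁻¹ ≡ 3 (mod 8), t ≡ 6. Hence x ≡ 118186 + 2018979·6 = 12232060 (mod 16151832).

12232060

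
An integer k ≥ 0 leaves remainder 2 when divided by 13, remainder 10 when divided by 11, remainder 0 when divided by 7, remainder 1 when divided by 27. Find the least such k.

The moduli are pairwise coprime; N = 13·11·7·27 = 27027.
N/13 = 2079; 2079 ≡ 12 (mod 13); 12·12 ≡ 1, so inverse 12.
N/11 = 2457; 2457 ≡ 4 (mod 11); 4·3 ≡ 1, so inverse 3.
N/7 = 3861; 3861 ≡ 4 (mod 7); 4·2 ≡ 1, so inverse 2.
N/27 = 1001; 1001 ≡ 2 (mod 27); 2·14 ≡ 1, so inverse 14.
k ≡ 2·2079·12 + 10·2457·3 + 0·3861·2 + 1·1001·14 = 137620.
137620 mod 27027 = 2485.

2485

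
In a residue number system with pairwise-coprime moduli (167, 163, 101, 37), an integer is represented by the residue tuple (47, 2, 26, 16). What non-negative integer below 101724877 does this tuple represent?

The moduli are pairwise coprime; N = 167·163·101·37 = 101724877.
N/167 = 609131; 609131 ≡ 82 (mod 167); 82·55 ≡ 1, so inverse 55.
N/163 = 624079; 624079 ≡ 115 (mod 163); 115·146 ≡ 1, so inverse 146.
N/101 = 1007177; 1007177 ≡ 5 (mod 101); 5·81 ≡ 1, so inverse 81.
N/37 = 2749321; 2749321 ≡ 36 (mod 37); 36·36 ≡ 1, so inverse 36.
x ≡ 47·609131·55 + 2·624079·146 + 26·1007177·81 + 16·2749321·36 = 5461558361.
5461558361 mod 101724877 = 70139880.

70139880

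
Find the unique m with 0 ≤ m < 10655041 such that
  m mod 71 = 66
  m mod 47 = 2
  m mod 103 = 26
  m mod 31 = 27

The moduli are pairwise coprime; N = 71·47·103·31 = 10655041.
N/71 = 150071; 150071 ≡ 48 (mod 71); 48·37 ≡ 1, so inverse 37.
N/47 = 226703; 226703 ≡ 22 (mod 47); 22·15 ≡ 1, so inverse 15.
N/103 = 103447; 103447 ≡ 35 (mod 103); 35·53 ≡ 1, so inverse 53.
N/31 = 343711; 343711 ≡ 14 (mod 31); 14·20 ≡ 1, so inverse 20.
m ≡ 66·150071·37 + 2·226703·15 + 26·103447·53 + 27·343711·20 = 701428378.
701428378 mod 10655041 = 8850713.

8850713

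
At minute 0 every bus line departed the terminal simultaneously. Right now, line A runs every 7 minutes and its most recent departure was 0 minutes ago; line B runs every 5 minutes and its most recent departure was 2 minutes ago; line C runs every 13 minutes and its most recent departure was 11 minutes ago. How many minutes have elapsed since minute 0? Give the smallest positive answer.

From t ≡ 0 (mod 7) write t = 0 + 7s. Substituting into t ≡ 2 (mod 5) gives 7s ≡ 2 (mod 5), and since 2⁻¹ ≡ 3 (mod 5), s ≡ 1. Hence t ≡ 0 + 7·1 = 7 (mod 35).
From t ≡ 7 (mod 35) write t = 7 + 35s. Substituting into t ≡ 11 (mod 13) gives 35s ≡ 4 (mod 13), and since 9⁻¹ ≡ 3 (mod 13), s ≡ 12. Hence t ≡ 7 + 35·12 = 427 (mod 455).

427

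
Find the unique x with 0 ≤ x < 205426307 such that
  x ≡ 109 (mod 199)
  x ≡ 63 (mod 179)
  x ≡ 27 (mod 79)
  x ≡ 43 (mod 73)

The moduli are pairwise coprime; N = 199·179·79·73 = 205426307.
N/199 = 1032293; 1032293 ≡ 80 (mod 199); 80·102 ≡ 1, so inverse 102.
N/179 = 1147633; 1147633 ≡ 64 (mod 179); 64·14 ≡ 1, so inverse 14.
N/79 = 2600333; 2600333 ≡ 48 (mod 79); 48·28 ≡ 1, so inverse 28.
N/73 = 2814059; 2814059 ≡ 55 (mod 73); 55·4 ≡ 1, so inverse 4.
x ≡ 109·1032293·102 + 63·1147633·14 + 27·2600333·28 + 43·2814059·4 = 14939115776.
14939115776 mod 205426307 = 148421672.

148421672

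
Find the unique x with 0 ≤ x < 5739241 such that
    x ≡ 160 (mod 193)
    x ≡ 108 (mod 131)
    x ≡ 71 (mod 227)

The moduli are pairwise coprime; N = 193·131·227 = 5739241.
N/193 = 29737; 29737 ≡ 15 (mod 193); 15·103 ≡ 1, so inverse 103.
N/131 = 43811; 43811 ≡ 57 (mod 131); 57·23 ≡ 1, so inverse 23.
N/227 = 25283; 25283 ≡ 86 (mod 227); 86·66 ≡ 1, so inverse 66.
x ≡ 160·29737·103 + 108·43811·23 + 71·25283·66 = 717368422.
717368422 mod 5739241 = 5702538.

5702538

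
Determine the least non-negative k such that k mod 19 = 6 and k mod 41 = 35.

From k ≡ 6 (mod 19) write k = 6 + 19t. Substituting into k ≡ 35 (mod 41) gives 19t ≡ 29 (mod 41), and since 19⁻¹ ≡ 13 (mod 41), t ≡ 8. Hence k ≡ 6 + 19·8 = 158 (mod 779).

158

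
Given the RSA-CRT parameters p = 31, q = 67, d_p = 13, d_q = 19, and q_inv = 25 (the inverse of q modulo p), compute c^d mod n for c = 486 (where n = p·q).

425

m₁ = c^(d_p) mod p: c ≡ 21 (mod 31), and 21^13 mod 31 = 22.
m₂ = c^(d_q) mod q: c ≡ 17 (mod 67), and 17^19 mod 67 = 23.
h = q_inv·(m₁ − m₂) mod p = 25·(22 − 23) mod 31 = 6.
m = m₂ + h·q = 23 + 6·67 = 425.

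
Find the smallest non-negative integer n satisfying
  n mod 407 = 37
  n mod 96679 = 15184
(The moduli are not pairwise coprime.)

gcd(407, 96679) = 11 and 11 | (15184 − 37), so the pair is consistent; merging gives n ≡ 691937 (mod 3577123), where 3577123 = lcm(407, 96679).
The solution is unique modulo lcm(407, 96679) = 3577123.

691937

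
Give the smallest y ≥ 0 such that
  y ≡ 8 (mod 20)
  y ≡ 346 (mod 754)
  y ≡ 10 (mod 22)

32768

Combine the congruences pairwise.
gcd(20, 754) = 2 and 2 | (346 − 8), so the pair is consistent; merging gives y ≡ 2608 (mod 7540), where 7540 = lcm(20, 754).
gcd(7540, 22) = 2 and 2 | (10 − 2608), so the pair is consistent; merging gives y ≡ 32768 (mod 82940), where 82940 = lcm(7540, 22).
The solution is unique modulo lcm(20, 754, 22) = 82940.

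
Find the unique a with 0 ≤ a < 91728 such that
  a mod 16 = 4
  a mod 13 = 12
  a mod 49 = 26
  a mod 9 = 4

The moduli are pairwise coprime; N = 16·13·49·9 = 91728.
N/16 = 5733; 5733 ≡ 5 (mod 16); 5·13 ≡ 1, so inverse 13.
N/13 = 7056; 7056 ≡ 10 (mod 13); 10·4 ≡ 1, so inverse 4.
N/49 = 1872; 1872 ≡ 10 (mod 49); 10·5 ≡ 1, so inverse 5.
N/9 = 10192; 10192 ≡ 4 (mod 9); 4·7 ≡ 1, so inverse 7.
a ≡ 4·5733·13 + 12·7056·4 + 26·1872·5 + 4·10192·7 = 1165540.
1165540 mod 91728 = 64804.

64804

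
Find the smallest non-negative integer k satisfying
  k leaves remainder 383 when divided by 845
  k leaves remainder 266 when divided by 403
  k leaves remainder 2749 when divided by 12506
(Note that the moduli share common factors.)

Combine the congruences pairwise.
gcd(845, 403) = 13 and 13 | (266 − 383), so the pair is consistent; merging gives k ≡ 24043 (mod 26195), where 26195 = lcm(845, 403).
gcd(26195, 12506) = 169 and 169 | (2749 − 24043), so the pair is consistent; merging gives k ≡ 1490963 (mod 1938430), where 1938430 = lcm(26195, 12506).
The solution is unique modulo lcm(845, 403, 12506) = 1938430.

1490963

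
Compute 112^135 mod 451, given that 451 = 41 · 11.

219

Mod 41: 112 ≡ 30; by Fermat, exponent reduces to 135 mod 40 = 15; 30^15 ≡ 14 (mod 41).
Mod 11: 112 ≡ 2; by Fermat, exponent reduces to 135 mod 10 = 5; 2^5 ≡ 10 (mod 11).
Combine by CRT: x ≡ 14 (mod 41), x ≡ 10 (mod 11) ⇒ x ≡ 219 (mod 451).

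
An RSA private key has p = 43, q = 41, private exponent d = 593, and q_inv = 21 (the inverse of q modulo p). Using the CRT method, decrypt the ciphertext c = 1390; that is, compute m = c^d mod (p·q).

d_p = d mod (p−1) = 593 mod 42 = 5; d_q = d mod (q−1) = 33.
m₁ = c^(d_p) mod p: c ≡ 14 (mod 43), and 14^5 mod 43 = 23.
m₂ = c^(d_q) mod q: c ≡ 37 (mod 41), and 37^33 mod 41 = 18.
h = q_inv·(m₁ − m₂) mod p = 21·(23 − 18) mod 43 = 19.
m = m₂ + h·q = 18 + 19·41 = 797.

797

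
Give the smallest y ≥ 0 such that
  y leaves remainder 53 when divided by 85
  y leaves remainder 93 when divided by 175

1668

gcd(85, 175) = 5 and 5 | (93 − 53), so the pair is consistent; merging gives y ≡ 1668 (mod 2975), where 2975 = lcm(85, 175).
The solution is unique modulo lcm(85, 175) = 2975.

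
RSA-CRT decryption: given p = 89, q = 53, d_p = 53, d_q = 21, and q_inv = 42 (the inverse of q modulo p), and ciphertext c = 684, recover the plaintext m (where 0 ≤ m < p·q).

m₁ = c^(d_p) mod p: c ≡ 61 (mod 89), and 61^53 mod 89 = 24.
m₂ = c^(d_q) mod q: c ≡ 48 (mod 53), and 48^21 mod 53 = 26.
h = q_inv·(m₁ − m₂) mod p = 42·(24 − 26) mod 89 = 5.
m = m₂ + h·q = 26 + 5·53 = 291.

291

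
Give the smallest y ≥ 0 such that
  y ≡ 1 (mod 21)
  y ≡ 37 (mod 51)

gcd(21, 51) = 3 and 3 | (37 − 1), so the pair is consistent; merging gives y ≡ 190 (mod 357), where 357 = lcm(21, 51).
The solution is unique modulo lcm(21, 51) = 357.

190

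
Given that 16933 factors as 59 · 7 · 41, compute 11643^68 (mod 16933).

4183

Mod 59: 11643 ≡ 20; by Fermat, exponent reduces to 68 mod 58 = 10; 20^10 ≡ 53 (mod 59).
Mod 7: 11643 ≡ 2; by Fermat, exponent reduces to 68 mod 6 = 2; 2^2 ≡ 4 (mod 7).
Mod 41: 11643 ≡ 40; by Fermat, exponent reduces to 68 mod 40 = 28; 40^28 ≡ 1 (mod 41).
Combine by CRT: x ≡ 53 (mod 59), x ≡ 4 (mod 7), x ≡ 1 (mod 41) ⇒ x ≡ 4183 (mod 16933).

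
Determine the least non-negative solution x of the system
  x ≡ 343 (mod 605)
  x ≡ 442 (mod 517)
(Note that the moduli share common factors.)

Combine the congruences pairwise.
gcd(605, 517) = 11 and 11 | (442 − 343), so the pair is consistent; merging gives x ≡ 4578 (mod 28435), where 28435 = lcm(605, 517).
The solution is unique modulo lcm(605, 517) = 28435.

4578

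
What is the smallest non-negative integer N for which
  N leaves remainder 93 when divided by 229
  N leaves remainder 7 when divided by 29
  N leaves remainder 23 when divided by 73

From N ≡ 93 (mod 229) write N = 93 + 229t. Substituting into N ≡ 7 (mod 29) gives 229t ≡ 1 (mod 29), and since 26⁻¹ ≡ 19 (mod 29), t ≡ 19. Hence N ≡ 93 + 229·19 = 4444 (mod 6641).
From N ≡ 4444 (mod 6641) write N = 4444 + 6641t. Substituting into N ≡ 23 (mod 73) gives 6641t ≡ 32 (mod 73), and since 71⁻¹ ≡ 36 (mod 73), t ≡ 57. Hence N ≡ 4444 + 6641·57 = 382981 (mod 484793).

382981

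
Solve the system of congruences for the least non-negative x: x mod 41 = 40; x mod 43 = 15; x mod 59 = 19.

The moduli are pairwise coprime; N = 41·43·59 = 104017.
N/41 = 2537; 2537 ≡ 36 (mod 41); 36·8 ≡ 1, so inverse 8.
N/43 = 2419; 2419 ≡ 11 (mod 43); 11·4 ≡ 1, so inverse 4.
N/59 = 1763; 1763 ≡ 52 (mod 59); 52·42 ≡ 1, so inverse 42.
x ≡ 40·2537·8 + 15·2419·4 + 19·1763·42 = 2363854.
2363854 mod 104017 = 75480.

75480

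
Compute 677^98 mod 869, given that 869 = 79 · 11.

730

Mod 79: 677 ≡ 45; by Fermat, exponent reduces to 98 mod 78 = 20; 45^20 ≡ 19 (mod 79).
Mod 11: 677 ≡ 6; by Fermat, exponent reduces to 98 mod 10 = 8; 6^8 ≡ 4 (mod 11).
Combine by CRT: x ≡ 19 (mod 79), x ≡ 4 (mod 11) ⇒ x ≡ 730 (mod 869).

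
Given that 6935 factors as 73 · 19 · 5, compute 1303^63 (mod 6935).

647

Mod 73: 1303 ≡ 62; 62^63 ≡ 63 (mod 73).
Mod 19: 1303 ≡ 11; by Fermat, exponent reduces to 63 mod 18 = 9; 11^9 ≡ 1 (mod 19).
Mod 5: 1303 ≡ 3; by Fermat, exponent reduces to 63 mod 4 = 3; 3^3 ≡ 2 (mod 5).
Combine by CRT: x ≡ 63 (mod 73), x ≡ 1 (mod 19), x ≡ 2 (mod 5) ⇒ x ≡ 647 (mod 6935).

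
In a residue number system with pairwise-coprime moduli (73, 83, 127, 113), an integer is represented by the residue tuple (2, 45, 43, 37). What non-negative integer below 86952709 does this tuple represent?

16595895

From x ≡ 2 (mod 73) write x = 2 + 73t. Substituting into x ≡ 45 (mod 83) gives 73t ≡ 43 (mod 83), and since 73⁻¹ ≡ 58 (mod 83), t ≡ 4. Hence x ≡ 2 + 73·4 = 294 (mod 6059).
From x ≡ 294 (mod 6059) write x = 294 + 6059t. Substituting into x ≡ 43 (mod 127) gives 6059t ≡ 3 (mod 127), and since 90⁻¹ ≡ 24 (mod 127), t ≡ 72. Hence x ≡ 294 + 6059·72 = 436542 (mod 769493).
From x ≡ 436542 (mod 769493) write x = 436542 + 769493t. Substituting into x ≡ 37 (mod 113) gives 769493t ≡ 14 (mod 113), and since 76⁻¹ ≡ 58 (mod 113), t ≡ 21. Hence x ≡ 436542 + 769493·21 = 16595895 (mod 86952709).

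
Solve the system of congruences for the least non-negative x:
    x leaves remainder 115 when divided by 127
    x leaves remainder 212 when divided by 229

From x ≡ 115 (mod 127) write x = 115 + 127t. Substituting into x ≡ 212 (mod 229) gives 127t ≡ 97 (mod 229), and since 127⁻¹ ≡ 110 (mod 229), t ≡ 136. Hence x ≡ 115 + 127·136 = 17387 (mod 29083).

17387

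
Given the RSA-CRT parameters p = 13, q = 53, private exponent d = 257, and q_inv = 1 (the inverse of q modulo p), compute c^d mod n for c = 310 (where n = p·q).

215

d_p = d mod (p−1) = 257 mod 12 = 5; d_q = d mod (q−1) = 49.
m₁ = c^(d_p) mod p: c ≡ 11 (mod 13), and 11^5 mod 13 = 7.
m₂ = c^(d_q) mod q: c ≡ 45 (mod 53), and 45^49 mod 53 = 3.
h = q_inv·(m₁ − m₂) mod p = 1·(7 − 3) mod 13 = 4.
m = m₂ + h·q = 3 + 4·53 = 215.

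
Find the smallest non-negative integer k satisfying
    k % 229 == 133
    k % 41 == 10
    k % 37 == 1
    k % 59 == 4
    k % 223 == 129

3344258654

The moduli are pairwise coprime; N = 229·41·37·59·223 = 4570649701.
N/229 = 19959169; 19959169 ≡ 216 (mod 229); 216·88 ≡ 1, so inverse 88.
N/41 = 111479261; 111479261 ≡ 15 (mod 41); 15·11 ≡ 1, so inverse 11.
N/37 = 123531073; 123531073 ≡ 24 (mod 37); 24·17 ≡ 1, so inverse 17.
N/59 = 77468639; 77468639 ≡ 46 (mod 59); 46·9 ≡ 1, so inverse 9.
N/223 = 20496187; 20496187 ≡ 34 (mod 223); 34·164 ≡ 1, so inverse 164.
k ≡ 133·19959169·88 + 10·111479261·11 + 1·123531073·17 + 4·77468639·9 + 129·20496187·164 = 684371064103.
684371064103 mod 4570649701 = 3344258654.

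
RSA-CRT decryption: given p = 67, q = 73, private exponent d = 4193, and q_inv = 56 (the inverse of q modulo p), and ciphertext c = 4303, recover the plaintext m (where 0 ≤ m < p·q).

91

d_p = d mod (p−1) = 4193 mod 66 = 35; d_q = d mod (q−1) = 17.
m₁ = c^(d_p) mod p: c ≡ 15 (mod 67), and 15^35 mod 67 = 24.
m₂ = c^(d_q) mod q: c ≡ 69 (mod 73), and 69^17 mod 73 = 18.
h = q_inv·(m₁ − m₂) mod p = 56·(24 − 18) mod 67 = 1.
m = m₂ + h·q = 18 + 1·73 = 91.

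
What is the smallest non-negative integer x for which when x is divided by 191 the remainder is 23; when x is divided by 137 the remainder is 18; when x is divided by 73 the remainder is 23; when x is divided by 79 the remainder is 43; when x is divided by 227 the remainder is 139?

19119227229

The moduli are pairwise coprime; N = 191·137·73·79·227 = 34255455203.
N/191 = 179347933; 179347933 ≡ 79 (mod 191); 79·162 ≡ 1, so inverse 162.
N/137 = 250039819; 250039819 ≡ 23 (mod 137); 23·6 ≡ 1, so inverse 6.
N/73 = 469252811; 469252811 ≡ 51 (mod 73); 51·63 ≡ 1, so inverse 63.
N/79 = 433613357; 433613357 ≡ 53 (mod 79); 53·3 ≡ 1, so inverse 3.
N/227 = 150905089; 150905089 ≡ 29 (mod 227); 29·47 ≡ 1, so inverse 47.
x ≡ 23·179347933·162 + 18·250039819·6 + 23·469252811·63 + 43·433613357·3 + 139·150905089·47 = 2417001091439.
2417001091439 mod 34255455203 = 19119227229.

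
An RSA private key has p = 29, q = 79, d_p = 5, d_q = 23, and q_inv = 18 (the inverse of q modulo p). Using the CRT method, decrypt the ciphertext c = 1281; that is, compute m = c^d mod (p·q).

m₁ = c^(d_p) mod p: c ≡ 5 (mod 29), and 5^5 mod 29 = 22.
m₂ = c^(d_q) mod q: c ≡ 17 (mod 79), and 17^23 mod 79 = 58.
h = q_inv·(m₁ − m₂) mod p = 18·(22 − 58) mod 29 = 19.
m = m₂ + h·q = 58 + 19·79 = 1559.

1559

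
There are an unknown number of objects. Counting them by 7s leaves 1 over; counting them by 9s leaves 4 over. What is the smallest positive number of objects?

Combine the congruences pairwise.
From N ≡ 1 (mod 7) write N = 1 + 7t. Substituting into N ≡ 4 (mod 9) gives 7t ≡ 3 (mod 9), and since 7⁻¹ ≡ 4 (mod 9), t ≡ 3. Hence N ≡ 1 + 7·3 = 22 (mod 63).

22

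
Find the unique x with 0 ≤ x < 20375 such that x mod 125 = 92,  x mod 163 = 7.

From x ≡ 92 (mod 125) write x = 92 + 125t. Substituting into x ≡ 7 (mod 163) gives 125t ≡ 78 (mod 163), and since 125⁻¹ ≡ 30 (mod 163), t ≡ 58. Hence x ≡ 92 + 125·58 = 7342 (mod 20375).

7342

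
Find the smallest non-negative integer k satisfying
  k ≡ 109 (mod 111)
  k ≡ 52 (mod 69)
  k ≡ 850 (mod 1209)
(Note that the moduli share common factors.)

1026082

gcd(111, 69) = 3 and 3 | (52 − 109), so the pair is consistent; merging gives k ≡ 2329 (mod 2553), where 2553 = lcm(111, 69).
gcd(2553, 1209) = 3 and 3 | (850 − 2329), so the pair is consistent; merging gives k ≡ 1026082 (mod 1028859), where 1028859 = lcm(2553, 1209).
The solution is unique modulo lcm(111, 69, 1209) = 1028859.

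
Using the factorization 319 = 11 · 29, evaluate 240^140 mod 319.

1

Mod 11: 240 ≡ 9; since 10 | 140, by Fermat 9^140 ≡ 1 (mod 11).
Mod 29: 240 ≡ 8; since 28 | 140, by Fermat 8^140 ≡ 1 (mod 29).
Combine by CRT: x ≡ 1 (mod 11), x ≡ 1 (mod 29) ⇒ x ≡ 1 (mod 319).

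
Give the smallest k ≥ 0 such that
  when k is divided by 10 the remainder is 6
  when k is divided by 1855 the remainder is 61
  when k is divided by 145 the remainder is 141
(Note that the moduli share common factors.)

gcd(10, 1855) = 5 and 5 | (61 − 6), so the pair is consistent; merging gives k ≡ 1916 (mod 3710), where 3710 = lcm(10, 1855).
gcd(3710, 145) = 5 and 5 | (141 − 1916), so the pair is consistent; merging gives k ≡ 13046 (mod 107590), where 107590 = lcm(3710, 145).
The solution is unique modulo lcm(10, 1855, 145) = 107590.

13046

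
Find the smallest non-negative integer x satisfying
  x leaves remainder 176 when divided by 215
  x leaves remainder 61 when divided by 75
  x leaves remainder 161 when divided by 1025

Combine the congruences pairwise.
gcd(215, 75) = 5 and 5 | (61 − 176), so the pair is consistent; merging gives x ≡ 1036 (mod 3225), where 3225 = lcm(215, 75).
gcd(3225, 1025) = 25 and 25 | (161 − 1036), so the pair is consistent; merging gives x ≡ 4261 (mod 132225), where 132225 = lcm(3225, 1025).
The solution is unique modulo lcm(215, 75, 1025) = 132225.

4261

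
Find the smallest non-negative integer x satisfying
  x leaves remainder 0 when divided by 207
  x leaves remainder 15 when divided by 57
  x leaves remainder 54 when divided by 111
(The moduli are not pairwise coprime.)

gcd(207, 57) = 3 and 3 | (15 − 0), so the pair is consistent; merging gives x ≡ 414 (mod 3933), where 3933 = lcm(207, 57).
gcd(3933, 111) = 3 and 3 | (54 − 414), so the pair is consistent; merging gives x ≡ 43677 (mod 145521), where 145521 = lcm(3933, 111).
The solution is unique modulo lcm(207, 57, 111) = 145521.

43677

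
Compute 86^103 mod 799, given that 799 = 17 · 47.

715

Mod 17: 86 ≡ 1; by Fermat, exponent reduces to 103 mod 16 = 7; 1^7 ≡ 1 (mod 17).
Mod 47: 86 ≡ 39; by Fermat, exponent reduces to 103 mod 46 = 11; 39^11 ≡ 10 (mod 47).
Combine by CRT: x ≡ 1 (mod 17), x ≡ 10 (mod 47) ⇒ x ≡ 715 (mod 799).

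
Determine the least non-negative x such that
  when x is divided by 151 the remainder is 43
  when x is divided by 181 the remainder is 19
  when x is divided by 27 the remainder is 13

634243

Combine the congruences pairwise.
From x ≡ 43 (mod 151) write x = 43 + 151t. Substituting into x ≡ 19 (mod 181) gives 151t ≡ 157 (mod 181), and since 151⁻¹ ≡ 6 (mod 181), t ≡ 37. Hence x ≡ 43 + 151·37 = 5630 (mod 27331).
From x ≡ 5630 (mod 27331) write x = 5630 + 27331t. Substituting into x ≡ 13 (mod 27) gives 27331t ≡ 26 (mod 27), and since 7⁻¹ ≡ 4 (mod 27), t ≡ 23. Hence x ≡ 5630 + 27331·23 = 634243 (mod 737937).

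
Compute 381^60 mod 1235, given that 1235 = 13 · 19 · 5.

1

Mod 13: 381 ≡ 4; since 12 | 60, by Fermat 4^60 ≡ 1 (mod 13).
Mod 19: 381 ≡ 1; by Fermat, exponent reduces to 60 mod 18 = 6; 1^6 ≡ 1 (mod 19).
Mod 5: 381 ≡ 1; since 4 | 60, by Fermat 1^60 ≡ 1 (mod 5).
Combine by CRT: x ≡ 1 (mod 13), x ≡ 1 (mod 19), x ≡ 1 (mod 5) ⇒ x ≡ 1 (mod 1235).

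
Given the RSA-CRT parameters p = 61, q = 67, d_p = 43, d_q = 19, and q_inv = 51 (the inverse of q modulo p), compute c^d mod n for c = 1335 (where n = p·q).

1824

m₁ = c^(d_p) mod p: c ≡ 54 (mod 61), and 54^43 mod 61 = 55.
m₂ = c^(d_q) mod q: c ≡ 62 (mod 67), and 62^19 mod 67 = 15.
h = q_inv·(m₁ − m₂) mod p = 51·(55 − 15) mod 61 = 27.
m = m₂ + h·q = 15 + 27·67 = 1824.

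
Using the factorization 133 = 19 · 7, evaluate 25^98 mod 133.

Mod 19: 25 ≡ 6; by Fermat, exponent reduces to 98 mod 18 = 8; 6^8 ≡ 16 (mod 19).
Mod 7: 25 ≡ 4; by Fermat, exponent reduces to 98 mod 6 = 2; 4^2 ≡ 2 (mod 7).
Combine by CRT: x ≡ 16 (mod 19), x ≡ 2 (mod 7) ⇒ x ≡ 16 (mod 133).

16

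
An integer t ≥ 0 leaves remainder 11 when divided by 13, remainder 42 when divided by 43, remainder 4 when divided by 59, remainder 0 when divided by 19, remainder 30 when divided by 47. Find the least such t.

From t ≡ 11 (mod 13) write t = 11 + 13s. Substituting into t ≡ 42 (mod 43) gives 13s ≡ 31 (mod 43), and since 13⁻¹ ≡ 10 (mod 43), s ≡ 9. Hence t ≡ 11 + 13·9 = 128 (mod 559).
From t ≡ 128 (mod 559) write t = 128 + 559s. Substituting into t ≡ 4 (mod 59) gives 559s ≡ 53 (mod 59), and since 28⁻¹ ≡ 19 (mod 59), s ≡ 4. Hence t ≡ 128 + 559·4 = 2364 (mod 32981).
From t ≡ 2364 (mod 32981) write t = 2364 + 32981s. Substituting into t ≡ 0 (mod 19) gives 32981s ≡ 11 (mod 19), and since 16⁻¹ ≡ 6 (mod 19), s ≡ 9. Hence t ≡ 2364 + 32981·9 = 299193 (mod 626639).
From t ≡ 299193 (mod 626639) write t = 299193 + 626639s. Substituting into t ≡ 30 (mod 47) gives 626639s ≡ 39 (mod 47), and since 35⁻¹ ≡ 43 (mod 47), s ≡ 32. Hence t ≡ 299193 + 626639·32 = 20351641 (mod 29452033).

20351641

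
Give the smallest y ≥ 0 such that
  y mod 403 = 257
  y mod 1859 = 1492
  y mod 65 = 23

gcd(403, 1859) = 13 and 13 | (1492 − 257), so the pair is consistent; merging gives y ≡ 49826 (mod 57629), where 57629 = lcm(403, 1859).
gcd(57629, 65) = 13 and 13 | (23 − 49826), so the pair is consistent; merging gives y ≡ 222713 (mod 288145), where 288145 = lcm(57629, 65).
The solution is unique modulo lcm(403, 1859, 65) = 288145.

222713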